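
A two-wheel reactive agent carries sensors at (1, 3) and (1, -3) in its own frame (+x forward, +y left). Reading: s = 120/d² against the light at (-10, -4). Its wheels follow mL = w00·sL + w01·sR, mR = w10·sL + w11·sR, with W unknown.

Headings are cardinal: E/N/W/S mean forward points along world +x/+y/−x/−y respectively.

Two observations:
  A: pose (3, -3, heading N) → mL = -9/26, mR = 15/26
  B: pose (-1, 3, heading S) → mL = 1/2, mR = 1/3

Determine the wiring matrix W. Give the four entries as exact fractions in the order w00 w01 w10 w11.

-1/2 1/2 1/2 0

obs A: pose=(3,-3,N) → sL=15/13, sR=6/13, mL=-9/26, mR=15/26
obs B: pose=(-1,3,S) → sL=2/3, sR=5/3, mL=1/2, mR=1/3
sensor matrix S = [[15/13, 6/13], [2/3, 5/3]]; det S = 21/13
solve [mL_A; mL_B] = S·[w00; w01] and [mR_A; mR_B] = S·[w10; w11]:
  w00 = -1/2, w01 = 1/2, w10 = 1/2, w11 = 0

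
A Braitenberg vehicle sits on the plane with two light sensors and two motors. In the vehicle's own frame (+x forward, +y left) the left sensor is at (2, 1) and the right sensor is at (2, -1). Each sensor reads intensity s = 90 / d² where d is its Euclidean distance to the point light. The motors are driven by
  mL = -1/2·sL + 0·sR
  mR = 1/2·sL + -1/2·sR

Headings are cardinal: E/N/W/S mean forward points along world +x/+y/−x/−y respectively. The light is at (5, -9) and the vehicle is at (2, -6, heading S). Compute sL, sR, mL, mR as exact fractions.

left sensor world pos  = (3, -8); dL² = 5
right sensor world pos = (1, -8); dR² = 17
sL = 90/5 = 18
sR = 90/17 = 90/17
mL = -1/2·sL + 0·sR = -9
mR = 1/2·sL + -1/2·sR = 108/17

18 90/17 -9 108/17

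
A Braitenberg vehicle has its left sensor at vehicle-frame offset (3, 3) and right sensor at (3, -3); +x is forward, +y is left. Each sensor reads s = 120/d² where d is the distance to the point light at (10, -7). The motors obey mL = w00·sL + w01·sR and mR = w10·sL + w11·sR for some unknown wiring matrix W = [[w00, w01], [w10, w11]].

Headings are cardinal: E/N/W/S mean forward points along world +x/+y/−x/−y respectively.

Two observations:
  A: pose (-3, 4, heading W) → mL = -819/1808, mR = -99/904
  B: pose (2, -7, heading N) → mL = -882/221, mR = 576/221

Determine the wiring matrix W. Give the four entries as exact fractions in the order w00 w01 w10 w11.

-1/2 -1 -1 1

obs A: pose=(-3,4,W) → sL=3/8, sR=30/113, mL=-819/1808, mR=-99/904
obs B: pose=(2,-7,N) → sL=12/13, sR=60/17, mL=-882/221, mR=576/221
sensor matrix S = [[3/8, 30/113], [12/13, 60/17]]; det S = 53865/49946
solve [mL_A; mL_B] = S·[w00; w01] and [mR_A; mR_B] = S·[w10; w11]:
  w00 = -1/2, w01 = -1, w10 = -1, w11 = 1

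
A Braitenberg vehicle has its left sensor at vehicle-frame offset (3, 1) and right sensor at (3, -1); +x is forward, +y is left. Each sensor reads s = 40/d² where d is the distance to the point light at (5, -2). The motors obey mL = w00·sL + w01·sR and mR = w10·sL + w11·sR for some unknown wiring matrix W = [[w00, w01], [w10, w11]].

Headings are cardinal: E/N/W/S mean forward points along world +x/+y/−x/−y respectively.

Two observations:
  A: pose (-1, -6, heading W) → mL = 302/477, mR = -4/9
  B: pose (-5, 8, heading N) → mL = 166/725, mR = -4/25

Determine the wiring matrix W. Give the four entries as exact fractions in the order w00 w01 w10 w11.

1/2 1 0 -1

obs A: pose=(-1,-6,W) → sL=20/53, sR=4/9, mL=302/477, mR=-4/9
obs B: pose=(-5,8,N) → sL=4/29, sR=4/25, mL=166/725, mR=-4/25
sensor matrix S = [[20/53, 4/9], [4/29, 4/25]]; det S = -64/69165
solve [mL_A; mL_B] = S·[w00; w01] and [mR_A; mR_B] = S·[w10; w11]:
  w00 = 1/2, w01 = 1, w10 = 0, w11 = -1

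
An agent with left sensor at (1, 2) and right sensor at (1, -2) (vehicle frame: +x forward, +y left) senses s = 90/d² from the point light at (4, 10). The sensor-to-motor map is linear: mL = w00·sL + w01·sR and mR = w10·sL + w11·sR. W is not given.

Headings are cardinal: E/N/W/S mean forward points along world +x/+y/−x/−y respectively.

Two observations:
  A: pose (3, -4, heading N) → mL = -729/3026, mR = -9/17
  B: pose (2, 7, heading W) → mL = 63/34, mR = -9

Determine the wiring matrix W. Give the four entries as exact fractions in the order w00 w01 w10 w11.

obs A: pose=(3,-4,N) → sL=45/89, sR=9/17, mL=-729/3026, mR=-9/17
obs B: pose=(2,7,W) → sL=45/17, sR=9, mL=63/34, mR=-9
sensor matrix S = [[45/89, 9/17], [45/17, 9]]; det S = 81000/25721
solve [mL_A; mL_B] = S·[w00; w01] and [mR_A; mR_B] = S·[w10; w11]:
  w00 = -1, w01 = 1/2, w10 = 0, w11 = -1

-1 1/2 0 -1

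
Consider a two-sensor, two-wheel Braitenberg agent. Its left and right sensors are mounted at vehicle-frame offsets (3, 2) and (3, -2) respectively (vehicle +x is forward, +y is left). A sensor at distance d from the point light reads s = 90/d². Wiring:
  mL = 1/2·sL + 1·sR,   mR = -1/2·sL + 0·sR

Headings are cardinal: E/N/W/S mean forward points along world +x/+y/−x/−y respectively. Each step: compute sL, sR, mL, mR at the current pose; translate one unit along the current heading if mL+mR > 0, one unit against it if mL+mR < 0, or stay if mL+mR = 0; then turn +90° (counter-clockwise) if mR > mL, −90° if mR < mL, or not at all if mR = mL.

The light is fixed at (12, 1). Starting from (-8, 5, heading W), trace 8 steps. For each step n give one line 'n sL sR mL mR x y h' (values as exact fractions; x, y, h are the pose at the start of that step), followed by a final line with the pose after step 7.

n=0: pose=(-8,5,W); sL=90/533, sR=18/113; mL=14679/60229, mR=-45/533; mL+mR=18/113 → advance +1; mR−mL=-19764/60229 → turn -1·90°
n=1: pose=(-9,5,N); sL=45/289, sR=9/41; mL=7047/23698, mR=-45/578; mL+mR=9/41 → advance +1; mR−mL=-4446/11849 → turn -1·90°
n=2: pose=(-9,6,E); sL=90/373, sR=10/37; mL=5395/13801, mR=-45/373; mL+mR=10/37 → advance +1; mR−mL=-7060/13801 → turn -1·90°
n=3: pose=(-8,6,S); sL=45/164, sR=45/244; mL=6435/20008, mR=-45/328; mL+mR=45/244 → advance +1; mR−mL=-2295/5002 → turn -1·90°
n=4: pose=(-8,5,W); sL=90/533, sR=18/113; mL=14679/60229, mR=-45/533; mL+mR=18/113 → advance +1; mR−mL=-19764/60229 → turn -1·90°
n=5: pose=(-9,5,N); sL=45/289, sR=9/41; mL=7047/23698, mR=-45/578; mL+mR=9/41 → advance +1; mR−mL=-4446/11849 → turn -1·90°
n=6: pose=(-9,6,E); sL=90/373, sR=10/37; mL=5395/13801, mR=-45/373; mL+mR=10/37 → advance +1; mR−mL=-7060/13801 → turn -1·90°
n=7: pose=(-8,6,S); sL=45/164, sR=45/244; mL=6435/20008, mR=-45/328; mL+mR=45/244 → advance +1; mR−mL=-2295/5002 → turn -1·90°

0 90/533 18/113 14679/60229 -45/533 -8 5 W
1 45/289 9/41 7047/23698 -45/578 -9 5 N
2 90/373 10/37 5395/13801 -45/373 -9 6 E
3 45/164 45/244 6435/20008 -45/328 -8 6 S
4 90/533 18/113 14679/60229 -45/533 -8 5 W
5 45/289 9/41 7047/23698 -45/578 -9 5 N
6 90/373 10/37 5395/13801 -45/373 -9 6 E
7 45/164 45/244 6435/20008 -45/328 -8 6 S
final -8 5 W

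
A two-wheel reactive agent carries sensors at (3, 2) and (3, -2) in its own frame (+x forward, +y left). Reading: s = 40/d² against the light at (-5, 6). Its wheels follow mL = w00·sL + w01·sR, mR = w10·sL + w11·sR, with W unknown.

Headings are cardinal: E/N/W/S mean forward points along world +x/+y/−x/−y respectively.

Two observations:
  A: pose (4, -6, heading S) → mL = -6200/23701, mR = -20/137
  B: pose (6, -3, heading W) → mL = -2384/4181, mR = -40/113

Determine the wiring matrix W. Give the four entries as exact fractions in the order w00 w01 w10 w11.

-1 -1 0 -1

obs A: pose=(4,-6,S) → sL=20/173, sR=20/137, mL=-6200/23701, mR=-20/137
obs B: pose=(6,-3,W) → sL=8/37, sR=40/113, mL=-2384/4181, mR=-40/113
sensor matrix S = [[20/173, 20/137], [8/37, 40/113]]; det S = 927360/99093881
solve [mL_A; mL_B] = S·[w00; w01] and [mR_A; mR_B] = S·[w10; w11]:
  w00 = -1, w01 = -1, w10 = 0, w11 = -1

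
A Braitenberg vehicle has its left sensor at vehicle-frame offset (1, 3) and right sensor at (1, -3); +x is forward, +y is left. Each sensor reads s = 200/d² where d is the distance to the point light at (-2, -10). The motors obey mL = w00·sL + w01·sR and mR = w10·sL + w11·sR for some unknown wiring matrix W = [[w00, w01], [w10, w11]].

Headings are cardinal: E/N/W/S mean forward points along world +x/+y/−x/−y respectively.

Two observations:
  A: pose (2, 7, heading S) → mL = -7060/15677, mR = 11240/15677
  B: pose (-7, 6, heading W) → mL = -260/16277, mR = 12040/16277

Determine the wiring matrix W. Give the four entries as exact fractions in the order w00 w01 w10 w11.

obs A: pose=(2,7,S) → sL=40/61, sR=200/257, mL=-7060/15677, mR=11240/15677
obs B: pose=(-7,6,W) → sL=40/41, sR=200/397, mL=-260/16277, mR=12040/16277
sensor matrix S = [[40/61, 200/257], [40/41, 200/397]]; det S = -109440000/255174529
solve [mL_A; mL_B] = S·[w00; w01] and [mR_A; mR_B] = S·[w10; w11]:
  w00 = 1/2, w01 = -1, w10 = 1/2, w11 = 1/2

1/2 -1 1/2 1/2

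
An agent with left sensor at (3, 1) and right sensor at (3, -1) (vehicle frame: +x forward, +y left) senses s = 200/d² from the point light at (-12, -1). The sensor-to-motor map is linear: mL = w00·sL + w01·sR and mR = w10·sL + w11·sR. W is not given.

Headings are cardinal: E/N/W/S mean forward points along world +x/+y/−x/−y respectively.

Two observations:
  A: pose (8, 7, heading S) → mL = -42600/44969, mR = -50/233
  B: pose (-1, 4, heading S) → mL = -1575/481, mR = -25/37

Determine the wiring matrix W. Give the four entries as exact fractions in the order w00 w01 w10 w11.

obs A: pose=(8,7,S) → sL=100/233, sR=100/193, mL=-42600/44969, mR=-50/233
obs B: pose=(-1,4,S) → sL=50/37, sR=25/13, mL=-1575/481, mR=-25/37
sensor matrix S = [[100/233, 100/193], [50/37, 25/13]]; det S = 2707500/21630089
solve [mL_A; mL_B] = S·[w00; w01] and [mR_A; mR_B] = S·[w10; w11]:
  w00 = -1, w01 = -1, w10 = -1/2, w11 = 0

-1 -1 -1/2 0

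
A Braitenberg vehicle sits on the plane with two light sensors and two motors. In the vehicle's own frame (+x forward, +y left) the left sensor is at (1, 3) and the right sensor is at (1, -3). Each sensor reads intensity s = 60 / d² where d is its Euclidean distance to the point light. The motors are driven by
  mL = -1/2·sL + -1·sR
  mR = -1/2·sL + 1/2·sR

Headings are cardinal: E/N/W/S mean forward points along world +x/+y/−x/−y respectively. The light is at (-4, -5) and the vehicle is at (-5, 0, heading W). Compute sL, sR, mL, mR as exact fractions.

15/2 15/17 -315/68 -225/68

left sensor world pos  = (-6, -3); dL² = 8
right sensor world pos = (-6, 3); dR² = 68
sL = 60/8 = 15/2
sR = 60/68 = 15/17
mL = -1/2·sL + -1·sR = -315/68
mR = -1/2·sL + 1/2·sR = -225/68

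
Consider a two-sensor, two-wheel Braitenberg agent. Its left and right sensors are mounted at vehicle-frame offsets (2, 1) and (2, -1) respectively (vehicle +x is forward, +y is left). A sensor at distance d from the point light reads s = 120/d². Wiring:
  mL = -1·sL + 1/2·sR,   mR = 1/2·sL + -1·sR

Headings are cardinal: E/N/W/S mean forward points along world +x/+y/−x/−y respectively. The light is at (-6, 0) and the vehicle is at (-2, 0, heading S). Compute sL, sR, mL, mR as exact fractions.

120/29 120/13 180/377 -2700/377

left sensor world pos  = (-1, -2); dL² = 29
right sensor world pos = (-3, -2); dR² = 13
sL = 120/29 = 120/29
sR = 120/13 = 120/13
mL = -1·sL + 1/2·sR = 180/377
mR = 1/2·sL + -1·sR = -2700/377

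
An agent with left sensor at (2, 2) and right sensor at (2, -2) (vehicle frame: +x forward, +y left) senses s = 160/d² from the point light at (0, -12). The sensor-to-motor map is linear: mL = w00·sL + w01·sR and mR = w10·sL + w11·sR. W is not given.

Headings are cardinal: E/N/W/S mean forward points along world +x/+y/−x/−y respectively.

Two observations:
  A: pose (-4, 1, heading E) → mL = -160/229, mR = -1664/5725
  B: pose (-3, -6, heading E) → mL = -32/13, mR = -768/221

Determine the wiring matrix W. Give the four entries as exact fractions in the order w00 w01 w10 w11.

obs A: pose=(-4,1,E) → sL=160/229, sR=32/25, mL=-160/229, mR=-1664/5725
obs B: pose=(-3,-6,E) → sL=32/13, sR=160/17, mL=-32/13, mR=-768/221
sensor matrix S = [[160/229, 32/25], [32/13, 160/17]]; det S = 4333568/1265225
solve [mL_A; mL_B] = S·[w00; w01] and [mR_A; mR_B] = S·[w10; w11]:
  w00 = -1, w01 = 0, w10 = 1/2, w11 = -1/2

-1 0 1/2 -1/2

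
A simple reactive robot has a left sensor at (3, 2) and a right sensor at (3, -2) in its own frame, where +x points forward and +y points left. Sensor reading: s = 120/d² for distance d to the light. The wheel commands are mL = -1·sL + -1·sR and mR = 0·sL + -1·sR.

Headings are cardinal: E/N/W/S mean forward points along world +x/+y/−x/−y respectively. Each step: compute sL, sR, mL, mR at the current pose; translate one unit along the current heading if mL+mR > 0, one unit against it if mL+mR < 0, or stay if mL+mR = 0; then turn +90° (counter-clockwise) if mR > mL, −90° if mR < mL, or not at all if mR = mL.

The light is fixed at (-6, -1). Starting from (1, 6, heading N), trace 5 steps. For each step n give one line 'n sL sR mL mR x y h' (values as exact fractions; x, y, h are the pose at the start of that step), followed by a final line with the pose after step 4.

n=0: pose=(1,6,N); sL=24/25, sR=120/181; mL=-7344/4525, mR=-120/181; mL+mR=-10344/4525 → advance -1; mR−mL=24/25 → turn +1·90°
n=1: pose=(1,5,W); sL=15/4, sR=3/2; mL=-21/4, mR=-3/2; mL+mR=-27/4 → advance -1; mR−mL=15/4 → turn +1·90°
n=2: pose=(2,5,S); sL=120/109, sR=8/3; mL=-1232/327, mR=-8/3; mL+mR=-2104/327 → advance -1; mR−mL=120/109 → turn +1·90°
n=3: pose=(2,6,E); sL=60/101, sR=60/73; mL=-10440/7373, mR=-60/73; mL+mR=-16500/7373 → advance -1; mR−mL=60/101 → turn +1·90°
n=4: pose=(1,6,N); sL=24/25, sR=120/181; mL=-7344/4525, mR=-120/181; mL+mR=-10344/4525 → advance -1; mR−mL=24/25 → turn +1·90°

0 24/25 120/181 -7344/4525 -120/181 1 6 N
1 15/4 3/2 -21/4 -3/2 1 5 W
2 120/109 8/3 -1232/327 -8/3 2 5 S
3 60/101 60/73 -10440/7373 -60/73 2 6 E
4 24/25 120/181 -7344/4525 -120/181 1 6 N
final 1 5 W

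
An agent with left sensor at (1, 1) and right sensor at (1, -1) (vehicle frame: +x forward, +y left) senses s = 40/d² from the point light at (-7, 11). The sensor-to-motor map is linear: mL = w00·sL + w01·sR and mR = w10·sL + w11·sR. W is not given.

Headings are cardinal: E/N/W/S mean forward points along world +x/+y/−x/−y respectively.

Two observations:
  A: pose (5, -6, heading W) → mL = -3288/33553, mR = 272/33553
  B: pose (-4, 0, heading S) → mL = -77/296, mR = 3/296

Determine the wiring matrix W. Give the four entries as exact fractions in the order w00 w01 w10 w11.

-1/2 -1/2 -1/2 1/2

obs A: pose=(5,-6,W) → sL=8/89, sR=40/377, mL=-3288/33553, mR=272/33553
obs B: pose=(-4,0,S) → sL=1/4, sR=10/37, mL=-77/296, mR=3/296
sensor matrix S = [[8/89, 40/377], [1/4, 10/37]]; det S = -2770/1241461
solve [mL_A; mL_B] = S·[w00; w01] and [mR_A; mR_B] = S·[w10; w11]:
  w00 = -1/2, w01 = -1/2, w10 = -1/2, w11 = 1/2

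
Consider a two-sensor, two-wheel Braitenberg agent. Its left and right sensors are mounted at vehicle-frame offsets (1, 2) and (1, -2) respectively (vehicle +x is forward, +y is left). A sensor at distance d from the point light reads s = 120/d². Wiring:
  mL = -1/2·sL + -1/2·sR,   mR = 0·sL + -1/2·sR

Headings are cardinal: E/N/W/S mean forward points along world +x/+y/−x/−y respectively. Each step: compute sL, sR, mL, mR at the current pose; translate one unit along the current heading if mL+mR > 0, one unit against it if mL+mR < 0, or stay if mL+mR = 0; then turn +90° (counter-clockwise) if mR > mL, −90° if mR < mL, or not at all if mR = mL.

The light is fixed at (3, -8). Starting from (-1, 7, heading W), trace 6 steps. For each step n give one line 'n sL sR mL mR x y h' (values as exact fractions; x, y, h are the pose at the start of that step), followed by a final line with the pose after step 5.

0 60/97 60/157 -7620/15229 -30/157 -1 7 W
1 120/197 120/221 -25080/43537 -60/221 0 7 S
2 15/41 3/5 -99/205 -3/10 0 8 E
3 24/65 120/293 -7416/19045 -60/293 -1 8 N
4 60/97 60/157 -7620/15229 -30/157 -1 7 W
5 120/197 120/221 -25080/43537 -60/221 0 7 S
final 0 8 E

n=0: pose=(-1,7,W); sL=60/97, sR=60/157; mL=-7620/15229, mR=-30/157; mL+mR=-10530/15229 → advance -1; mR−mL=30/97 → turn +1·90°
n=1: pose=(0,7,S); sL=120/197, sR=120/221; mL=-25080/43537, mR=-60/221; mL+mR=-36900/43537 → advance -1; mR−mL=60/197 → turn +1·90°
n=2: pose=(0,8,E); sL=15/41, sR=3/5; mL=-99/205, mR=-3/10; mL+mR=-321/410 → advance -1; mR−mL=15/82 → turn +1·90°
n=3: pose=(-1,8,N); sL=24/65, sR=120/293; mL=-7416/19045, mR=-60/293; mL+mR=-11316/19045 → advance -1; mR−mL=12/65 → turn +1·90°
n=4: pose=(-1,7,W); sL=60/97, sR=60/157; mL=-7620/15229, mR=-30/157; mL+mR=-10530/15229 → advance -1; mR−mL=30/97 → turn +1·90°
n=5: pose=(0,7,S); sL=120/197, sR=120/221; mL=-25080/43537, mR=-60/221; mL+mR=-36900/43537 → advance -1; mR−mL=60/197 → turn +1·90°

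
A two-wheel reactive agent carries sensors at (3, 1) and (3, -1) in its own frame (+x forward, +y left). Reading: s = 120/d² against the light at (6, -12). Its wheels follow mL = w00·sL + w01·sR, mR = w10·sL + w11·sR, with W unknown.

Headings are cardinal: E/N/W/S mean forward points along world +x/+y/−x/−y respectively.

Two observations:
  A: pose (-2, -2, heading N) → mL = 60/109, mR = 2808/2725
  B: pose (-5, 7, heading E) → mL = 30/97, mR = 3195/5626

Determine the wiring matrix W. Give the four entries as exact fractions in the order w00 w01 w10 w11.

obs A: pose=(-2,-2,N) → sL=12/25, sR=60/109, mL=60/109, mR=2808/2725
obs B: pose=(-5,7,E) → sL=15/58, sR=30/97, mL=30/97, mR=3195/5626
sensor matrix S = [[12/25, 60/109], [15/58, 30/97]]; det S = 9342/1533085
solve [mL_A; mL_B] = S·[w00; w01] and [mR_A; mR_B] = S·[w10; w11]:
  w00 = 0, w01 = 1, w10 = 1, w11 = 1

0 1 1 1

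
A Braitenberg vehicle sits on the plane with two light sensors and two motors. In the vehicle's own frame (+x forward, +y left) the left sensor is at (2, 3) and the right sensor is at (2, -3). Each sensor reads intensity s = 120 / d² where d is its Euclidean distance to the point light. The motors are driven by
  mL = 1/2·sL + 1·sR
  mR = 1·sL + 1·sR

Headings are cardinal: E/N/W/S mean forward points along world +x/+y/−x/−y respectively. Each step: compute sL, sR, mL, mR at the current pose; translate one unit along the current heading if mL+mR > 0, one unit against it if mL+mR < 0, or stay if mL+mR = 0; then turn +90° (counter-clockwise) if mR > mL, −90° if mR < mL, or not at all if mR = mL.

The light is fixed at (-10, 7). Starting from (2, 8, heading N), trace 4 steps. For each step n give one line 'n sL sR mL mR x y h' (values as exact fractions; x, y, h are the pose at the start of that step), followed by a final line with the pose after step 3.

n=0: pose=(2,8,N); sL=4/3, sR=20/39; mL=46/39, mR=24/13; mL+mR=118/39 → advance +1; mR−mL=2/3 → turn +1·90°
n=1: pose=(2,9,W); sL=120/101, sR=24/25; mL=3924/2525, mR=5424/2525; mL+mR=9348/2525 → advance +1; mR−mL=60/101 → turn +1·90°
n=2: pose=(1,9,S); sL=30/49, sR=15/8; mL=855/392, mR=975/392; mL+mR=915/196 → advance +1; mR−mL=15/49 → turn +1·90°
n=3: pose=(1,8,E); sL=24/37, sR=120/173; mL=6516/6401, mR=8592/6401; mL+mR=15108/6401 → advance +1; mR−mL=12/37 → turn +1·90°

0 4/3 20/39 46/39 24/13 2 8 N
1 120/101 24/25 3924/2525 5424/2525 2 9 W
2 30/49 15/8 855/392 975/392 1 9 S
3 24/37 120/173 6516/6401 8592/6401 1 8 E
final 2 8 N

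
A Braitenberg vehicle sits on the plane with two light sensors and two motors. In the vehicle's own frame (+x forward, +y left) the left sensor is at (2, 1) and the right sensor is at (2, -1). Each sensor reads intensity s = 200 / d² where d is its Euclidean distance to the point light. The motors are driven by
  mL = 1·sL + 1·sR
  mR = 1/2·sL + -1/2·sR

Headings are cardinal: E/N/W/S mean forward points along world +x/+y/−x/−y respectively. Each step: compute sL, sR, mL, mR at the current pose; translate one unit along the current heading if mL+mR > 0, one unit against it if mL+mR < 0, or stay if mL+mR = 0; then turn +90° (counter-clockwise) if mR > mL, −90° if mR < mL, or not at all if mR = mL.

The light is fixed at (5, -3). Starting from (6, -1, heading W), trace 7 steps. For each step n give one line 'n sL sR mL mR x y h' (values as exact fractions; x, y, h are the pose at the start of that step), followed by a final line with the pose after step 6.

0 100 20 120 40 6 -1 W
1 200/17 200/17 400/17 0 5 -1 N
2 10 25 35 -15/2 5 0 E
3 40 200 240 -80 6 0 S
4 100 20 120 40 6 -1 W
5 200/17 200/17 400/17 0 5 -1 N
6 10 25 35 -15/2 5 0 E
final 6 0 S

n=0: pose=(6,-1,W); sL=100, sR=20; mL=120, mR=40; mL+mR=160 → advance +1; mR−mL=-80 → turn -1·90°
n=1: pose=(5,-1,N); sL=200/17, sR=200/17; mL=400/17, mR=0; mL+mR=400/17 → advance +1; mR−mL=-400/17 → turn -1·90°
n=2: pose=(5,0,E); sL=10, sR=25; mL=35, mR=-15/2; mL+mR=55/2 → advance +1; mR−mL=-85/2 → turn -1·90°
n=3: pose=(6,0,S); sL=40, sR=200; mL=240, mR=-80; mL+mR=160 → advance +1; mR−mL=-320 → turn -1·90°
n=4: pose=(6,-1,W); sL=100, sR=20; mL=120, mR=40; mL+mR=160 → advance +1; mR−mL=-80 → turn -1·90°
n=5: pose=(5,-1,N); sL=200/17, sR=200/17; mL=400/17, mR=0; mL+mR=400/17 → advance +1; mR−mL=-400/17 → turn -1·90°
n=6: pose=(5,0,E); sL=10, sR=25; mL=35, mR=-15/2; mL+mR=55/2 → advance +1; mR−mL=-85/2 → turn -1·90°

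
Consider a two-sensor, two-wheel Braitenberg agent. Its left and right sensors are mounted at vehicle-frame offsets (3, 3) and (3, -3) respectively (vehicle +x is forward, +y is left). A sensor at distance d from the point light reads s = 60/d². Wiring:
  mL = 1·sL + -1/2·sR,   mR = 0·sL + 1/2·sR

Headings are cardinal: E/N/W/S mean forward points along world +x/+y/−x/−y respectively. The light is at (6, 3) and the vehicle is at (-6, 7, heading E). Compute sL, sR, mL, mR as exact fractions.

left sensor world pos  = (-3, 10); dL² = 130
right sensor world pos = (-3, 4); dR² = 82
sL = 60/130 = 6/13
sR = 60/82 = 30/41
mL = 1·sL + -1/2·sR = 51/533
mR = 0·sL + 1/2·sR = 15/41

6/13 30/41 51/533 15/41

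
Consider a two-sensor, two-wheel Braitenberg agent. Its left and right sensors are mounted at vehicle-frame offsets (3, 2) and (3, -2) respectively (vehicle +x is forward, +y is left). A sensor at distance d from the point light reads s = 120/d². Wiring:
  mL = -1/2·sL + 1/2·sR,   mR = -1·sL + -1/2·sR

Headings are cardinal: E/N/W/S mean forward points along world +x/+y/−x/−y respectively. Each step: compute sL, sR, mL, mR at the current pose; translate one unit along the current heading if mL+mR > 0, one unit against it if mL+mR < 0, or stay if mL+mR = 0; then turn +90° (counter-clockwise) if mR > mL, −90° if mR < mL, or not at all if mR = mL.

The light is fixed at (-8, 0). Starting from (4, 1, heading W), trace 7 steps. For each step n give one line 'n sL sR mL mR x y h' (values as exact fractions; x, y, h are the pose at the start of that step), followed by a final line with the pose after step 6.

0 60/41 4/3 -8/123 -262/123 4 1 W
1 120/137 120/241 -6240/33017 -37140/33017 5 1 N
2 6/13 6/13 0 -9/13 5 0 E
3 24/41 120/109 1152/4469 -5076/4469 4 0 S
4 60/41 4/3 -8/123 -262/123 4 1 W
5 120/137 120/241 -6240/33017 -37140/33017 5 1 N
6 6/13 6/13 0 -9/13 5 0 E
final 4 0 S

n=0: pose=(4,1,W); sL=60/41, sR=4/3; mL=-8/123, mR=-262/123; mL+mR=-90/41 → advance -1; mR−mL=-254/123 → turn -1·90°
n=1: pose=(5,1,N); sL=120/137, sR=120/241; mL=-6240/33017, mR=-37140/33017; mL+mR=-180/137 → advance -1; mR−mL=-30900/33017 → turn -1·90°
n=2: pose=(5,0,E); sL=6/13, sR=6/13; mL=0, mR=-9/13; mL+mR=-9/13 → advance -1; mR−mL=-9/13 → turn -1·90°
n=3: pose=(4,0,S); sL=24/41, sR=120/109; mL=1152/4469, mR=-5076/4469; mL+mR=-36/41 → advance -1; mR−mL=-6228/4469 → turn -1·90°
n=4: pose=(4,1,W); sL=60/41, sR=4/3; mL=-8/123, mR=-262/123; mL+mR=-90/41 → advance -1; mR−mL=-254/123 → turn -1·90°
n=5: pose=(5,1,N); sL=120/137, sR=120/241; mL=-6240/33017, mR=-37140/33017; mL+mR=-180/137 → advance -1; mR−mL=-30900/33017 → turn -1·90°
n=6: pose=(5,0,E); sL=6/13, sR=6/13; mL=0, mR=-9/13; mL+mR=-9/13 → advance -1; mR−mL=-9/13 → turn -1·90°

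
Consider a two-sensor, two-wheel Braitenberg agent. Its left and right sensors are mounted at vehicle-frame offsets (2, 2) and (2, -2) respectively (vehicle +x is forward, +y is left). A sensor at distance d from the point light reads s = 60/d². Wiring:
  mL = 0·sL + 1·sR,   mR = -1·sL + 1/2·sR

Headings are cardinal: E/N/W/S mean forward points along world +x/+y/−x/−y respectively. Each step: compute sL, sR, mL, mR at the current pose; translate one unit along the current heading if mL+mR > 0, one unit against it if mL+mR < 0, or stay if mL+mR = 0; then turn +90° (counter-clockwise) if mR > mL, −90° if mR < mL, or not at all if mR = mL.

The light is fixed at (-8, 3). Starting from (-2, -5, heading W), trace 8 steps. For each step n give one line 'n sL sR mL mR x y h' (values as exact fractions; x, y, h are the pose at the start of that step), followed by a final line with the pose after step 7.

0 15/29 15/13 15/13 45/754 -2 -5 W
1 4/3 12/17 12/17 -50/51 -3 -5 N
2 30/49 6/17 6/17 -363/833 -3 -6 E
3 60/157 12/25 12/25 -558/3925 -4 -6 S
4 15/37 15/17 15/17 45/1258 -4 -7 W
5 12/13 60/89 60/89 -678/1157 -5 -7 N
6 30/37 30/73 30/73 -1635/2701 -5 -6 E
7 60/137 60/121 60/121 -3150/16577 -6 -6 S
final -6 -7 W

n=0: pose=(-2,-5,W); sL=15/29, sR=15/13; mL=15/13, mR=45/754; mL+mR=915/754 → advance +1; mR−mL=-825/754 → turn -1·90°
n=1: pose=(-3,-5,N); sL=4/3, sR=12/17; mL=12/17, mR=-50/51; mL+mR=-14/51 → advance -1; mR−mL=-86/51 → turn -1·90°
n=2: pose=(-3,-6,E); sL=30/49, sR=6/17; mL=6/17, mR=-363/833; mL+mR=-69/833 → advance -1; mR−mL=-657/833 → turn -1·90°
n=3: pose=(-4,-6,S); sL=60/157, sR=12/25; mL=12/25, mR=-558/3925; mL+mR=1326/3925 → advance +1; mR−mL=-2442/3925 → turn -1·90°
n=4: pose=(-4,-7,W); sL=15/37, sR=15/17; mL=15/17, mR=45/1258; mL+mR=1155/1258 → advance +1; mR−mL=-1065/1258 → turn -1·90°
n=5: pose=(-5,-7,N); sL=12/13, sR=60/89; mL=60/89, mR=-678/1157; mL+mR=102/1157 → advance +1; mR−mL=-1458/1157 → turn -1·90°
n=6: pose=(-5,-6,E); sL=30/37, sR=30/73; mL=30/73, mR=-1635/2701; mL+mR=-525/2701 → advance -1; mR−mL=-2745/2701 → turn -1·90°
n=7: pose=(-6,-6,S); sL=60/137, sR=60/121; mL=60/121, mR=-3150/16577; mL+mR=5070/16577 → advance +1; mR−mL=-11370/16577 → turn -1·90°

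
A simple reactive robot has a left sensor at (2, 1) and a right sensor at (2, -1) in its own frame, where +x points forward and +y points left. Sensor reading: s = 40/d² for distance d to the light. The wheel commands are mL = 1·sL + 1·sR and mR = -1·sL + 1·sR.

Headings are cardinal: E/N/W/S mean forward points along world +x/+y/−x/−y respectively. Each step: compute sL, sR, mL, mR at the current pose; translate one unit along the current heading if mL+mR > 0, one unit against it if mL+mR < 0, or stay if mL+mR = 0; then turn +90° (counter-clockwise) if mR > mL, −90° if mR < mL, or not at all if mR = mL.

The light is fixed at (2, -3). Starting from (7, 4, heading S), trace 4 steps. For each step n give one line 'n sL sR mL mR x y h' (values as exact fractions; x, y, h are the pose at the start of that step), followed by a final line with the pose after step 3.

0 40/61 40/41 4080/2501 800/2501 7 4 S
1 20/17 20/29 920/493 -240/493 7 3 W
2 40/73 40/89 6480/6497 -640/6497 6 3 N
3 2/5 5/9 43/45 7/45 6 4 E
final 7 4 S

n=0: pose=(7,4,S); sL=40/61, sR=40/41; mL=4080/2501, mR=800/2501; mL+mR=80/41 → advance +1; mR−mL=-80/61 → turn -1·90°
n=1: pose=(7,3,W); sL=20/17, sR=20/29; mL=920/493, mR=-240/493; mL+mR=40/29 → advance +1; mR−mL=-40/17 → turn -1·90°
n=2: pose=(6,3,N); sL=40/73, sR=40/89; mL=6480/6497, mR=-640/6497; mL+mR=80/89 → advance +1; mR−mL=-80/73 → turn -1·90°
n=3: pose=(6,4,E); sL=2/5, sR=5/9; mL=43/45, mR=7/45; mL+mR=10/9 → advance +1; mR−mL=-4/5 → turn -1·90°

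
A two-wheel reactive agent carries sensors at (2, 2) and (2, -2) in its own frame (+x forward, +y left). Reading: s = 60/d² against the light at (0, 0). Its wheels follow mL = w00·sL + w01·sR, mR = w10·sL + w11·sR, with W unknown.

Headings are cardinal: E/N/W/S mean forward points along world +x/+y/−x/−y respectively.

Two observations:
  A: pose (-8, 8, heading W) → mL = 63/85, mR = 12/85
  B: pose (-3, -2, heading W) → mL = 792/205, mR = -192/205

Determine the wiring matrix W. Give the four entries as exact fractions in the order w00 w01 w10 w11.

obs A: pose=(-8,8,W) → sL=15/34, sR=3/10, mL=63/85, mR=12/85
obs B: pose=(-3,-2,W) → sL=60/41, sR=12/5, mL=792/205, mR=-192/205
sensor matrix S = [[15/34, 3/10], [60/41, 12/5]]; det S = 432/697
solve [mL_A; mL_B] = S·[w00; w01] and [mR_A; mR_B] = S·[w10; w11]:
  w00 = 1, w01 = 1, w10 = 1, w11 = -1

1 1 1 -1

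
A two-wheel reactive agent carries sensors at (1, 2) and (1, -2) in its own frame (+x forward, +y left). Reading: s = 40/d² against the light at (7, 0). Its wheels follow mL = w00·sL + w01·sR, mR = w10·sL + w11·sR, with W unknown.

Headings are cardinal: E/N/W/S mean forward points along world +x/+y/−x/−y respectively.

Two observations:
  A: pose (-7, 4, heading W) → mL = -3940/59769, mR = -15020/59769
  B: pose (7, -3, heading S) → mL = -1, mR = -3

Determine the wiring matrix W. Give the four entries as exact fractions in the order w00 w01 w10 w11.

obs A: pose=(-7,4,W) → sL=40/229, sR=40/261, mL=-3940/59769, mR=-15020/59769
obs B: pose=(7,-3,S) → sL=2, sR=2, mL=-1, mR=-3
sensor matrix S = [[40/229, 40/261], [2, 2]]; det S = 2560/59769
solve [mL_A; mL_B] = S·[w00; w01] and [mR_A; mR_B] = S·[w10; w11]:
  w00 = 1/2, w01 = -1, w10 = -1, w11 = -1/2

1/2 -1 -1 -1/2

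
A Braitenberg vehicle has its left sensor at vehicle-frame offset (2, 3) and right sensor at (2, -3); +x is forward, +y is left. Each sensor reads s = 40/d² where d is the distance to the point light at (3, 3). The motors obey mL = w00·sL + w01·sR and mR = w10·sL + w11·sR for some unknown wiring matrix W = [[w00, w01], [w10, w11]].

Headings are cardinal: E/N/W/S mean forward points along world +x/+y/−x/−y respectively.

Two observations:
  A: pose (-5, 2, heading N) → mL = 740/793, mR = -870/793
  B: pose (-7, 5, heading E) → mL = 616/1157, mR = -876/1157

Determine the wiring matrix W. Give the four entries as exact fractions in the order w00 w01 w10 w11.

obs A: pose=(-5,2,N) → sL=20/61, sR=20/13, mL=740/793, mR=-870/793
obs B: pose=(-7,5,E) → sL=40/89, sR=8/13, mL=616/1157, mR=-876/1157
sensor matrix S = [[20/61, 20/13], [40/89, 8/13]]; det S = -34560/70577
solve [mL_A; mL_B] = S·[w00; w01] and [mR_A; mR_B] = S·[w10; w11]:
  w00 = 1/2, w01 = 1/2, w10 = -1, w11 = -1/2

1/2 1/2 -1 -1/2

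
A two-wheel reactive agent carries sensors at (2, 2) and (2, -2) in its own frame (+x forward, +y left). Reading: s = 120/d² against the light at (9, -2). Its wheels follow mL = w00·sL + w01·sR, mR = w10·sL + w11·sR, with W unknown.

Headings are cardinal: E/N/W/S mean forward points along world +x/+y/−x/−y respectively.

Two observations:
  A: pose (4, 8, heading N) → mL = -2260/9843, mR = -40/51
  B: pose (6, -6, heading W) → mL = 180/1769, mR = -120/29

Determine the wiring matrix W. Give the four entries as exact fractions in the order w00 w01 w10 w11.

obs A: pose=(4,8,N) → sL=120/193, sR=40/51, mL=-2260/9843, mR=-40/51
obs B: pose=(6,-6,W) → sL=120/61, sR=120/29, mL=180/1769, mR=-120/29
sensor matrix S = [[120/193, 40/51], [120/61, 120/29]]; det S = 5977600/5804089
solve [mL_A; mL_B] = S·[w00; w01] and [mR_A; mR_B] = S·[w10; w11]:
  w00 = -1, w01 = 1/2, w10 = 0, w11 = -1

-1 1/2 0 -1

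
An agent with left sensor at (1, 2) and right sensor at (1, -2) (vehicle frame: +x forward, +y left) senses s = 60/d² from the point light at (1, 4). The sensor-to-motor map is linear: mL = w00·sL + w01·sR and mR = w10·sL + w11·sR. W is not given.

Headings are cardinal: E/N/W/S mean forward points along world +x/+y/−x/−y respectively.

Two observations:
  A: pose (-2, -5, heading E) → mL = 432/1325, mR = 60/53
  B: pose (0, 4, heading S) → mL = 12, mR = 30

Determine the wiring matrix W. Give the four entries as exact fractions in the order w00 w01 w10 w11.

obs A: pose=(-2,-5,E) → sL=60/53, sR=12/25, mL=432/1325, mR=60/53
obs B: pose=(0,4,S) → sL=30, sR=6, mL=12, mR=30
sensor matrix S = [[60/53, 12/25], [30, 6]]; det S = -2016/265
solve [mL_A; mL_B] = S·[w00; w01] and [mR_A; mR_B] = S·[w10; w11]:
  w00 = 1/2, w01 = -1/2, w10 = 1, w11 = 0

1/2 -1/2 1 0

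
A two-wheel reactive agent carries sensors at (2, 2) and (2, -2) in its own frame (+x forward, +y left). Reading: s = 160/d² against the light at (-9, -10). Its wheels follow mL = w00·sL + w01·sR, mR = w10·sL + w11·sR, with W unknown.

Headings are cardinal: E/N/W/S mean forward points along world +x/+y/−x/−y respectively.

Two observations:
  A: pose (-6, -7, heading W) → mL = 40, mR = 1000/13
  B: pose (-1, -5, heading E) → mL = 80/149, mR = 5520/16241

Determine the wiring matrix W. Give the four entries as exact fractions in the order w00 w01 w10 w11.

1/2 0 1 -1/2

obs A: pose=(-6,-7,W) → sL=80, sR=80/13, mL=40, mR=1000/13
obs B: pose=(-1,-5,E) → sL=160/149, sR=160/109, mL=80/149, mR=5520/16241
sensor matrix S = [[80, 80/13], [160/149, 160/109]]; det S = 23398400/211133
solve [mL_A; mL_B] = S·[w00; w01] and [mR_A; mR_B] = S·[w10; w11]:
  w00 = 1/2, w01 = 0, w10 = 1, w11 = -1/2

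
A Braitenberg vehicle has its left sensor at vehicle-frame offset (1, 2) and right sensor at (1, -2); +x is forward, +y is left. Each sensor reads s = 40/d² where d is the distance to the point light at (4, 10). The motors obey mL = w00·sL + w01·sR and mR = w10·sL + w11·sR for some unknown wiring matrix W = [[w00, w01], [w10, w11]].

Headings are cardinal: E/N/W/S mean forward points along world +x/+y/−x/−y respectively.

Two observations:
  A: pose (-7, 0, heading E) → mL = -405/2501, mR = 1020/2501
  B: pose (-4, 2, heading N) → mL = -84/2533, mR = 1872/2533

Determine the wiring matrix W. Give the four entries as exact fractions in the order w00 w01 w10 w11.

-1 1/2 1 1

obs A: pose=(-7,0,E) → sL=10/41, sR=10/61, mL=-405/2501, mR=1020/2501
obs B: pose=(-4,2,N) → sL=40/149, sR=8/17, mL=-84/2533, mR=1872/2533
sensor matrix S = [[10/41, 10/61], [40/149, 8/17]]; det S = 448320/6335033
solve [mL_A; mL_B] = S·[w00; w01] and [mR_A; mR_B] = S·[w10; w11]:
  w00 = -1, w01 = 1/2, w10 = 1, w11 = 1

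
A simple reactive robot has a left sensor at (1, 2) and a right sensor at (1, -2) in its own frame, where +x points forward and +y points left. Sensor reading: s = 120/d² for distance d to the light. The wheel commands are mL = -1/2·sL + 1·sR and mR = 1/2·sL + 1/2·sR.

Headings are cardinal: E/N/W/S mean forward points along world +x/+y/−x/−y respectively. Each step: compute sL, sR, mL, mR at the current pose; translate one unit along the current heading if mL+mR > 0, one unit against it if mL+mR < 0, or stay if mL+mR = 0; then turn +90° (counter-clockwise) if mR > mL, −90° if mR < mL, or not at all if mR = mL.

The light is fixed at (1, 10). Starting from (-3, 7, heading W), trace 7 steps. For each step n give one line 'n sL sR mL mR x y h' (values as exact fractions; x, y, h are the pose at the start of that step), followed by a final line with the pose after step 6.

0 12/5 60/13 222/65 228/65 -3 7 W
1 24/5 24/13 -36/65 216/65 -4 7 S
2 6 30/13 -9/13 54/13 -4 6 E
3 8/3 120/13 308/39 232/39 -3 6 N
4 12 60/17 -42/17 132/17 -3 7 E
5 120/29 24 636/29 408/29 -2 7 N
6 30 6 -9 18 -2 8 E
final -1 8 N

n=0: pose=(-3,7,W); sL=12/5, sR=60/13; mL=222/65, mR=228/65; mL+mR=90/13 → advance +1; mR−mL=6/65 → turn +1·90°
n=1: pose=(-4,7,S); sL=24/5, sR=24/13; mL=-36/65, mR=216/65; mL+mR=36/13 → advance +1; mR−mL=252/65 → turn +1·90°
n=2: pose=(-4,6,E); sL=6, sR=30/13; mL=-9/13, mR=54/13; mL+mR=45/13 → advance +1; mR−mL=63/13 → turn +1·90°
n=3: pose=(-3,6,N); sL=8/3, sR=120/13; mL=308/39, mR=232/39; mL+mR=180/13 → advance +1; mR−mL=-76/39 → turn -1·90°
n=4: pose=(-3,7,E); sL=12, sR=60/17; mL=-42/17, mR=132/17; mL+mR=90/17 → advance +1; mR−mL=174/17 → turn +1·90°
n=5: pose=(-2,7,N); sL=120/29, sR=24; mL=636/29, mR=408/29; mL+mR=36 → advance +1; mR−mL=-228/29 → turn -1·90°
n=6: pose=(-2,8,E); sL=30, sR=6; mL=-9, mR=18; mL+mR=9 → advance +1; mR−mL=27 → turn +1·90°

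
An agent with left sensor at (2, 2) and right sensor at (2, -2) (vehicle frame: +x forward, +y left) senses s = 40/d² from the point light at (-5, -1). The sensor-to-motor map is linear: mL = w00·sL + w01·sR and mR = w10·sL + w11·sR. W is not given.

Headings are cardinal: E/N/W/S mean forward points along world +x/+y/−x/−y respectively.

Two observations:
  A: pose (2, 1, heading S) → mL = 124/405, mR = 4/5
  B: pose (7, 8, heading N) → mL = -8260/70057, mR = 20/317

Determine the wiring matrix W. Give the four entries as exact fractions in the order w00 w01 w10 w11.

obs A: pose=(2,1,S) → sL=40/81, sR=8/5, mL=124/405, mR=4/5
obs B: pose=(7,8,N) → sL=40/221, sR=40/317, mL=-8260/70057, mR=20/317
sensor matrix S = [[40/81, 8/5], [40/221, 40/317]]; det S = -1289728/5674617
solve [mL_A; mL_B] = S·[w00; w01] and [mR_A; mR_B] = S·[w10; w11]:
  w00 = -1, w01 = 1/2, w10 = 0, w11 = 1/2

-1 1/2 0 1/2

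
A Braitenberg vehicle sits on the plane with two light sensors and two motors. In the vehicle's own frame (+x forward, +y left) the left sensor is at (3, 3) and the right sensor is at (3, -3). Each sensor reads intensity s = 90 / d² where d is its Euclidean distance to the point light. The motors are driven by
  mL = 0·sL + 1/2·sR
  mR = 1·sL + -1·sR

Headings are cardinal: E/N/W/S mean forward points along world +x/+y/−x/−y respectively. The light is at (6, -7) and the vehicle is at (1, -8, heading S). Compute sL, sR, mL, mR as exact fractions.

9/2 9/8 9/16 27/8

left sensor world pos  = (4, -11); dL² = 20
right sensor world pos = (-2, -11); dR² = 80
sL = 90/20 = 9/2
sR = 90/80 = 9/8
mL = 0·sL + 1/2·sR = 9/16
mR = 1·sL + -1·sR = 27/8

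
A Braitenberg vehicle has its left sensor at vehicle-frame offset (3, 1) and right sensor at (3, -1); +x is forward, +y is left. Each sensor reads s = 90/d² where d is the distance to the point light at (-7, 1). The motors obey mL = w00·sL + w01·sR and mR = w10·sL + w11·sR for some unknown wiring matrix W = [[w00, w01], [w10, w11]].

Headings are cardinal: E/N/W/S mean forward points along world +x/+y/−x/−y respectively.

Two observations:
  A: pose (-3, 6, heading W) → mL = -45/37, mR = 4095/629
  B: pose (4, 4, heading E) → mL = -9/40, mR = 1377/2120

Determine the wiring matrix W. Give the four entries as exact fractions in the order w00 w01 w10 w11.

obs A: pose=(-3,6,W) → sL=90/17, sR=90/37, mL=-45/37, mR=4095/629
obs B: pose=(4,4,E) → sL=45/106, sR=9/20, mL=-9/40, mR=1377/2120
sensor matrix S = [[90/17, 90/37], [45/106, 9/20]]; det S = 89991/66674
solve [mL_A; mL_B] = S·[w00; w01] and [mR_A; mR_B] = S·[w10; w11]:
  w00 = 0, w01 = -1/2, w10 = 1, w11 = 1/2

0 -1/2 1 1/2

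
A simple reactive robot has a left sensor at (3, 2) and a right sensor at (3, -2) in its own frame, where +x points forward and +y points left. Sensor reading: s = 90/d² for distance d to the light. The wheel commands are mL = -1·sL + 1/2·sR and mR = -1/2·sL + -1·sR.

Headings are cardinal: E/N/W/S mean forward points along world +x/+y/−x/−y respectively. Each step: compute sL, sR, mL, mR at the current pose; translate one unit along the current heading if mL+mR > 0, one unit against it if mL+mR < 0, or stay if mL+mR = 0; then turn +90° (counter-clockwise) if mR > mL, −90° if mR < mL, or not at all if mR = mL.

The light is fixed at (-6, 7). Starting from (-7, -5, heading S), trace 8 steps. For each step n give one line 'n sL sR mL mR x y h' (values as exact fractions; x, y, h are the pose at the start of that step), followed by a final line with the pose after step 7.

n=0: pose=(-7,-5,S); sL=45/113, sR=5/13; mL=-605/2938, mR=-1715/2938; mL+mR=-1160/1469 → advance -1; mR−mL=-555/1469 → turn -1·90°
n=1: pose=(-7,-4,W); sL=18/37, sR=90/97; mL=-81/3589, mR=-4203/3589; mL+mR=-4284/3589 → advance -1; mR−mL=-4122/3589 → turn -1·90°
n=2: pose=(-6,-4,N); sL=45/34, sR=45/34; mL=-45/68, mR=-135/68; mL+mR=-45/17 → advance -1; mR−mL=-45/34 → turn -1·90°
n=3: pose=(-6,-5,E); sL=90/109, sR=18/41; mL=-2709/4469, mR=-3807/4469; mL+mR=-6516/4469 → advance -1; mR−mL=-1098/4469 → turn -1·90°
n=4: pose=(-7,-5,S); sL=45/113, sR=5/13; mL=-605/2938, mR=-1715/2938; mL+mR=-1160/1469 → advance -1; mR−mL=-555/1469 → turn -1·90°
n=5: pose=(-7,-4,W); sL=18/37, sR=90/97; mL=-81/3589, mR=-4203/3589; mL+mR=-4284/3589 → advance -1; mR−mL=-4122/3589 → turn -1·90°
n=6: pose=(-6,-4,N); sL=45/34, sR=45/34; mL=-45/68, mR=-135/68; mL+mR=-45/17 → advance -1; mR−mL=-45/34 → turn -1·90°
n=7: pose=(-6,-5,E); sL=90/109, sR=18/41; mL=-2709/4469, mR=-3807/4469; mL+mR=-6516/4469 → advance -1; mR−mL=-1098/4469 → turn -1·90°

0 45/113 5/13 -605/2938 -1715/2938 -7 -5 S
1 18/37 90/97 -81/3589 -4203/3589 -7 -4 W
2 45/34 45/34 -45/68 -135/68 -6 -4 N
3 90/109 18/41 -2709/4469 -3807/4469 -6 -5 E
4 45/113 5/13 -605/2938 -1715/2938 -7 -5 S
5 18/37 90/97 -81/3589 -4203/3589 -7 -4 W
6 45/34 45/34 -45/68 -135/68 -6 -4 N
7 90/109 18/41 -2709/4469 -3807/4469 -6 -5 E
final -7 -5 S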